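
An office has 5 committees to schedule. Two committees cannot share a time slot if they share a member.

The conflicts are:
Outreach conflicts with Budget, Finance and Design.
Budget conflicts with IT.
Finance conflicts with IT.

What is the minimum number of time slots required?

2

Outreach and Design conflict, so at least 2 time slots are needed.
A valid assignment using 2 time slots: Outreach=1, Budget=2, Finance=2, IT=1, Design=2. Every pair that conflicts lands in different time slots.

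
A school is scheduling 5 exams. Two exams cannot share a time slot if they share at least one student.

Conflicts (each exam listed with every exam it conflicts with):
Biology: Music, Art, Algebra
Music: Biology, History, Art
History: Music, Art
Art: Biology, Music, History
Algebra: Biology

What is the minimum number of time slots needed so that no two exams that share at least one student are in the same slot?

3

Music, History, Art pairwise conflict, so at least 3 time slots are needed.
3 time slots suffice: Biology=2, Music=1, History=2, Art=3, Algebra=1. Every pair that conflicts lands in different time slots.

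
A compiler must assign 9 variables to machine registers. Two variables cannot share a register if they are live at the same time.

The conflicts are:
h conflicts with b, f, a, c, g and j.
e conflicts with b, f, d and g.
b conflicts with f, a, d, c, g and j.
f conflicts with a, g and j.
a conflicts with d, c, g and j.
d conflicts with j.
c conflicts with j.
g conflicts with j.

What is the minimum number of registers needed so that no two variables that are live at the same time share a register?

6

h, b, f, a, g, j are mutually in conflict, so at least 6 registers are needed.
Using 6 registers: h=6, e=2, b=1, f=5, a=3, d=4, c=4, g=4, j=2. No two conflicting variables share a register.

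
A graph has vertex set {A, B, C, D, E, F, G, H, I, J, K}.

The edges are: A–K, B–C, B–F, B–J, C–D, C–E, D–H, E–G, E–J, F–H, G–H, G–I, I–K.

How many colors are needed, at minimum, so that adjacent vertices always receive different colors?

3

The cycle C-D-H-G-E-C has odd length 5, so it cannot be 2-colored; at least 3 colors are needed.
A valid assignment using 3 colors: A=1, B=1, C=2, D=3, E=1, F=2, G=2, H=1, I=1, J=2, K=2. No two adjacent vertices share a color.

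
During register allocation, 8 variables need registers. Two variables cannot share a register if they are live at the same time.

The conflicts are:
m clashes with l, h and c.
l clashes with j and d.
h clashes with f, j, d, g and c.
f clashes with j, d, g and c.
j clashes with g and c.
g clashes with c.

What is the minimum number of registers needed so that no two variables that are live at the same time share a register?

5

h, f, j, g, c are mutually in conflict, so at least 5 registers are needed.
A valid assignment using 5 registers: m=2, l=1, h=1, f=4, j=2, d=2, g=5, c=3. No two conflicting variables share a register.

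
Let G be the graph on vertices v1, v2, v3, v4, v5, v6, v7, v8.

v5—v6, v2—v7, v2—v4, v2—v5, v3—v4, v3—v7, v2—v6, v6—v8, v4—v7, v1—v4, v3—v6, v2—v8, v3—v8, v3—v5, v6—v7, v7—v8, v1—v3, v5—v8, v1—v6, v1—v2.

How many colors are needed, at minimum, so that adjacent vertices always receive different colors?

4

v2, v5, v6, v8 are mutually adjacent (a clique of size 4), so at least 4 colors are needed.
4 colors suffice: color R → {v4, v6}; color B → {v2, v3}; color G → {v1, v8}; color Y → {v5, v7}. Each edge has distinct colors on its endpoints.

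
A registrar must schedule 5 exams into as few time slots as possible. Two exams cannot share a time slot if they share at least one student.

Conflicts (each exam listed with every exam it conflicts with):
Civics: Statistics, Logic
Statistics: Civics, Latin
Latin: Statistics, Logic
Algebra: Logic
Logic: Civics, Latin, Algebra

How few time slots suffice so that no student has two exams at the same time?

2

Latin and Logic conflict, so at least 2 time slots are needed.
2 time slots suffice: time slot 1 → {Statistics, Logic}; time slot 2 → {Civics, Latin, Algebra}. Every pair that conflicts lands in different time slots.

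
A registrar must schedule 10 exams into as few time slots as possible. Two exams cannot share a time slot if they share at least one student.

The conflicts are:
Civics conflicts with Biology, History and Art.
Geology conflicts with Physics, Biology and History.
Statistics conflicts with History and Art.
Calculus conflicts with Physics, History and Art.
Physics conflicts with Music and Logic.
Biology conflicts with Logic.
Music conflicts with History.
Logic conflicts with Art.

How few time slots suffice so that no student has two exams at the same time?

Calculus and Art conflict, so at least 2 time slots are needed.
2 time slots suffice: Civics=2, Geology=2, Statistics=2, Calculus=2, Physics=1, Biology=1, Music=2, Logic=2, History=1, Art=1. Every pair that conflicts lands in different time slots.

2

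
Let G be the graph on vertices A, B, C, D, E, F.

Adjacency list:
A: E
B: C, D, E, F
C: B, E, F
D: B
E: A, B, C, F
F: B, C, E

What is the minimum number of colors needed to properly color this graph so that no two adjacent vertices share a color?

4

B, C, E, F are mutually adjacent (a clique of size 4), so at least 4 colors are needed.
4 colors suffice: color 1 → {D, E}; color 2 → {A, B}; color 3 → {F}; color 4 → {C}. Each edge has distinct colors on its endpoints.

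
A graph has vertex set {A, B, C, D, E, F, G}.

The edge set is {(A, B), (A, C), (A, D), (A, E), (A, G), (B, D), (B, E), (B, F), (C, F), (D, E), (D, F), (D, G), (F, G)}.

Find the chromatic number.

4

A, B, D, E are mutually adjacent (a clique of size 4), so at least 4 colors are needed.
One proper 4-coloring: A=blue, B=green, C=red, D=red, E=yellow, F=blue, G=green. Each edge has distinct colors on its endpoints.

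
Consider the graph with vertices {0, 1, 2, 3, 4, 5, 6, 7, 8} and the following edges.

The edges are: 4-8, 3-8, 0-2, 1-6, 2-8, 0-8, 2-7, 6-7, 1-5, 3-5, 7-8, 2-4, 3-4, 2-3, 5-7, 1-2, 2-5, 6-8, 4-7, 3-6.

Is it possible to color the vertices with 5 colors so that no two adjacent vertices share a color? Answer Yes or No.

The chromatic number is 4. 2, 3, 4, 8 form a clique, so at least 4 colors are needed.
4 colors suffice: color a → {2, 6}; color b → {5, 8}; color c → {0, 1, 3, 7}; color d → {4}.
Since 5 ≥ 4, a proper 5-coloring certainly exists.

Yes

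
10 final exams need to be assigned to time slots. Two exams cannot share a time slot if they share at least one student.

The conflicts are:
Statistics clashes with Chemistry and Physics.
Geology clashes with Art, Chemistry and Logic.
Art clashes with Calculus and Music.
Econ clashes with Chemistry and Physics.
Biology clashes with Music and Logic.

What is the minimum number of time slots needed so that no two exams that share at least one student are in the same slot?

3

The cycle Music-Art-Geology-Logic-Biology-Music has odd length 5, so it cannot be 2-colored; at least 3 time slots are needed.
A valid assignment using 3 time slots: Statistics=3, Geology=1, Art=2, Econ=3, Biology=3, Chemistry=2, Calculus=1, Music=1, Physics=1, Logic=2. Each listed conflict is separated.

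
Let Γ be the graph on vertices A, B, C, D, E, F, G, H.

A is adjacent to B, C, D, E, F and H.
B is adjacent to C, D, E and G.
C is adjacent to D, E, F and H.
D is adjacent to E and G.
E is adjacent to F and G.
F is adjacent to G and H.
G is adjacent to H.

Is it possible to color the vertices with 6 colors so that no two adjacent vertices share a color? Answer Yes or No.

Yes

The chromatic number is 5. A, B, C, D, E form a clique, so at least 5 colors are needed.
5 colors suffice: color 1 → {E, H}; color 2 → {C, G}; color 3 → {A}; color 4 → {B, F}; color 5 → {D}.
Since 6 ≥ 5, a proper 6-coloring certainly exists.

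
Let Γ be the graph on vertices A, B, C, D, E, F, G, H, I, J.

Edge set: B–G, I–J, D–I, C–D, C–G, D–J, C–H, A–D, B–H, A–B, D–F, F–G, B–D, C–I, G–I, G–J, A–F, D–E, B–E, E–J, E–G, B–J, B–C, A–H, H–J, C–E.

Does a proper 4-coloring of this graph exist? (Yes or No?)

Yes

The chromatic number is 4. B, C, D, E are pairwise adjacent (a clique of size 4), so at least 4 colors are needed.
A valid assignment using 4 colors: A=3, B=2, C=3, D=1, E=4, F=2, G=1, H=1, I=2, J=3.
That is already a proper 4-coloring.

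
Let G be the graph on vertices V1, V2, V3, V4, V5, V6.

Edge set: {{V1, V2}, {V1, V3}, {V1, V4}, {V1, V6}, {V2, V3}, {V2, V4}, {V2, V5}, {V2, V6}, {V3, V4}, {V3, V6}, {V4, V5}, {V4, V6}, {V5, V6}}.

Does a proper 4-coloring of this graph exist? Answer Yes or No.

No

V1, V2, V3, V4, V6 form a clique, so at least 5 colors are needed.
So 4 colors are not enough.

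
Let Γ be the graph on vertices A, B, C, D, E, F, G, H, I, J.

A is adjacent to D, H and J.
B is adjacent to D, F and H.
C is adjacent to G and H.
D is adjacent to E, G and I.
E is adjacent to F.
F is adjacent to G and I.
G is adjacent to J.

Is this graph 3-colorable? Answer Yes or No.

Yes

The chromatic number is 3. The cycle B-H-C-G-D-B has odd length 5, so it cannot be 2-colored; at least 3 colors are needed.
3 colors suffice: A=2, B=2, C=3, D=1, E=2, F=1, G=2, H=1, I=2, J=1.
That is already a proper 3-coloring.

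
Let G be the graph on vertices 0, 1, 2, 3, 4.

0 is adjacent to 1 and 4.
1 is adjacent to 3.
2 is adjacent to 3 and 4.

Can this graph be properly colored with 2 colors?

No

The cycle 3-1-0-4-2-3 has odd length 5, so it cannot be 2-colored; at least 3 colors are needed.
So 2 colors are not enough.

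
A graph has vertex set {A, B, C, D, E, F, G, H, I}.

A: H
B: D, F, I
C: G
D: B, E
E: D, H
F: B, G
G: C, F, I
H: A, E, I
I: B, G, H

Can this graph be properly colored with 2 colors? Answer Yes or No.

The cycle I-B-D-E-H-I has odd length 5, so it cannot be 2-colored; at least 3 colors are needed.
So 2 colors are not enough.

No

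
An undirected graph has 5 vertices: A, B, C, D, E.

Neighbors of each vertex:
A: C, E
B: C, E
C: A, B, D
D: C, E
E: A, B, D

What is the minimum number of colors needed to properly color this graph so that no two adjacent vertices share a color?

2

B and C are adjacent, so at least 2 colors are needed.
One proper 2-coloring: A=blue, B=blue, C=red, D=blue, E=red. Each edge has distinct colors on its endpoints.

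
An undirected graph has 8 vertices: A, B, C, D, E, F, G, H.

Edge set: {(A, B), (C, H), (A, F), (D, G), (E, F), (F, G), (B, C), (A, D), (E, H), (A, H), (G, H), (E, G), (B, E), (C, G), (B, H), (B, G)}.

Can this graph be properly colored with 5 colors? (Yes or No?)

Yes

The chromatic number is 4. B, C, G, H are mutually adjacent (a clique of size 4), so at least 4 colors are needed.
4 colors suffice: color red → {A, G}; color blue → {B, D, F}; color green → {H}; color yellow → {C, E}.
Since 5 ≥ 4, a proper 5-coloring certainly exists.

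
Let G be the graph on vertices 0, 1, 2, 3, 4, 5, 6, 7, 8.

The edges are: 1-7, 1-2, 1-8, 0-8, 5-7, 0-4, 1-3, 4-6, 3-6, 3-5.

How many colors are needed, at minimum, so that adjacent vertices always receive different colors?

0 and 4 are adjacent, so at least 2 colors are needed.
2 colors suffice: color a → {0, 1, 5, 6}; color b → {2, 3, 4, 7, 8}. Every edge joins two different colors.

2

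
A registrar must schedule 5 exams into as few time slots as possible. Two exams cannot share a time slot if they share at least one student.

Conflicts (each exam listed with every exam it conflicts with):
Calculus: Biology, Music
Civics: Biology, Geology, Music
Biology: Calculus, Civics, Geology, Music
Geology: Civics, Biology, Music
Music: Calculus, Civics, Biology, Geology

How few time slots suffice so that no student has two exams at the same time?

Civics, Biology, Geology, Music are mutually in conflict, so at least 4 time slots are needed.
4 time slots suffice: time slot 1 → {Music}; time slot 2 → {Biology}; time slot 3 → {Calculus, Geology}; time slot 4 → {Civics}. Every pair that conflicts lands in different time slots.

4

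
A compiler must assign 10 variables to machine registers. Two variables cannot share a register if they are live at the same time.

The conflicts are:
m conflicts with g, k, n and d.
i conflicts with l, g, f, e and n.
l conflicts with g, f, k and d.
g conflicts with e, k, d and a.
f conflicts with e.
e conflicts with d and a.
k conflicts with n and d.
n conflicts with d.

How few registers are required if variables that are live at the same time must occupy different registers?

l, g, k, d pairwise conflict, so at least 4 registers are needed.
4 registers suffice: register 1 → {g, f, n}; register 2 → {i, d, a}; register 3 → {e, k}; register 4 → {m, l}. Each listed conflict is separated.

4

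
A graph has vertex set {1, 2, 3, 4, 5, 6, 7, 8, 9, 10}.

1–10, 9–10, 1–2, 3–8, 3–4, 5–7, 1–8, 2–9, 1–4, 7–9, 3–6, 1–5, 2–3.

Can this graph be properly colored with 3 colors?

Yes

The chromatic number is 3. The cycle 9-2-1-5-7-9 has odd length 5, so it cannot be 2-colored; at least 3 colors are needed.
3 colors suffice: color red → {1, 3, 9}; color blue → {2, 4, 6, 7, 8, 10}; color green → {5}.
That is already a proper 3-coloring.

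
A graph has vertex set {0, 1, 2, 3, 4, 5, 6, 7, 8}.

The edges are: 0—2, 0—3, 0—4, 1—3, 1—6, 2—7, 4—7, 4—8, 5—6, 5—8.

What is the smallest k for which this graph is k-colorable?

3

The cycle 3-1-6-5-8-4-0-3 has odd length 7, so it cannot be 2-colored; at least 3 colors are needed.
3 colors suffice: color red → {2, 3, 4, 5}; color blue → {0, 1, 7, 8}; color green → {6}. Each edge has distinct colors on its endpoints.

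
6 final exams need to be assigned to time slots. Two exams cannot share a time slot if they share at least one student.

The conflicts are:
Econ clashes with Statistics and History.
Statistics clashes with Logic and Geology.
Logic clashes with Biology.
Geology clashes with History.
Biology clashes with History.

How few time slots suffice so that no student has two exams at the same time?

3

The cycle Geology-History-Biology-Logic-Statistics-Geology has odd length 5, so it cannot be 2-colored; at least 3 time slots are needed.
3 time slots suffice: Econ=2, Statistics=1, Logic=3, Geology=2, Biology=2, History=1. No two conflicting exams share a time slot.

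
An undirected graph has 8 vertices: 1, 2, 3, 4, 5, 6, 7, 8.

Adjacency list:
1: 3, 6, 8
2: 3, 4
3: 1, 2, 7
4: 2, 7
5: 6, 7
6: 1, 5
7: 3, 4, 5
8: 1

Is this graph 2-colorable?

No

The cycle 1-3-7-5-6-1 has odd length 5, so it cannot be 2-colored; at least 3 colors are needed.
So 2 colors are not enough.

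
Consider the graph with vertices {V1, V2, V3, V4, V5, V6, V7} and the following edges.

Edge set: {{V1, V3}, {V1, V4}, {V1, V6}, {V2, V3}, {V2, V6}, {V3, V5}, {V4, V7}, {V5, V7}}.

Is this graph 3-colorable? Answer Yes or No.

The chromatic number is 3. The cycle V4-V1-V3-V5-V7-V4 has odd length 5, so it cannot be 2-colored; at least 3 colors are needed.
One proper 3-coloring: V1=2, V2=2, V3=1, V4=3, V5=2, V6=1, V7=1.
That is already a proper 3-coloring.

Yes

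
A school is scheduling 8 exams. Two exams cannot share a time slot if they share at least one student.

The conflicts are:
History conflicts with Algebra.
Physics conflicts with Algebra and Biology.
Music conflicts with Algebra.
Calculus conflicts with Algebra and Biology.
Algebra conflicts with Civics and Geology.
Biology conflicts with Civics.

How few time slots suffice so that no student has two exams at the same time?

2

Calculus and Biology conflict, so at least 2 time slots are needed.
A valid assignment using 2 time slots: History=2, Physics=2, Music=2, Calculus=2, Algebra=1, Biology=1, Civics=2, Geology=2. Each listed conflict is separated.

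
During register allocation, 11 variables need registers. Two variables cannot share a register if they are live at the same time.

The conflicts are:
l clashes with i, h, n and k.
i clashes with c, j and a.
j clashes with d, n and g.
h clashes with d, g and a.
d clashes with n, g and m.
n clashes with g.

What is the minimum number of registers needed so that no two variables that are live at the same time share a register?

j, d, n, g are mutually in conflict, so at least 4 registers are needed.
4 registers suffice: l=2, i=1, c=2, j=3, h=3, d=1, n=4, g=2, a=2, k=1, m=2. Every pair that conflicts lands in different registers.

4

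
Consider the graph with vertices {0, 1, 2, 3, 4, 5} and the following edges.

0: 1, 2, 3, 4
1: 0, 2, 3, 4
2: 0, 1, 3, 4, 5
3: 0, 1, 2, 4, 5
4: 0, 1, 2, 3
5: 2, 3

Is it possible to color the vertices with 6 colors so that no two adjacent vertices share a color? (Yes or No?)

Yes

The chromatic number is 5. 0, 1, 2, 3, 4 form a clique, so at least 5 colors are needed.
5 colors suffice: color red → {3}; color blue → {2}; color green → {4, 5}; color yellow → {0}; color purple → {1}.
Since 6 ≥ 5, a proper 6-coloring certainly exists.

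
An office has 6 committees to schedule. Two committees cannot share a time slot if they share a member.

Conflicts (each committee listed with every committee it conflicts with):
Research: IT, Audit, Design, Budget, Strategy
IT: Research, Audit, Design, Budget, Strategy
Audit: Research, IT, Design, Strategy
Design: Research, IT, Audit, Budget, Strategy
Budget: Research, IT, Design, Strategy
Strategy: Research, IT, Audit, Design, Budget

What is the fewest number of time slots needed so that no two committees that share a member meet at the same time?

5

Research, IT, Design, Budget, Strategy all conflict with each other, so at least 5 time slots are needed.
5 time slots suffice: time slot 1 → {IT}; time slot 2 → {Research}; time slot 3 → {Strategy}; time slot 4 → {Design}; time slot 5 → {Audit, Budget}. Each listed conflict is separated.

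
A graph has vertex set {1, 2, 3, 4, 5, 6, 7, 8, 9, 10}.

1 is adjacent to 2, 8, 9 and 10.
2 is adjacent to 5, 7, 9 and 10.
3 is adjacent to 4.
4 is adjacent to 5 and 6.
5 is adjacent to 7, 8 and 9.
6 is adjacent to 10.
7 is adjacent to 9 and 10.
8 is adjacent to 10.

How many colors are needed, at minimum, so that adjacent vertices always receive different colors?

4

2, 5, 7, 9 are pairwise adjacent (a clique of size 4), so at least 4 colors are needed.
A valid assignment using 4 colors: 1=c, 2=b, 3=a, 4=b, 5=a, 6=c, 7=c, 8=b, 9=d, 10=a. Each edge has distinct colors on its endpoints.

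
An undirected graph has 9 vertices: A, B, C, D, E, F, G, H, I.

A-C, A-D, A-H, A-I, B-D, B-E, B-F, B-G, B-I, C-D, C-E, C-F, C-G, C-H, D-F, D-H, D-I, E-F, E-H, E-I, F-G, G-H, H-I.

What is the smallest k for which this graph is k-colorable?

4

A, D, H, I are pairwise adjacent (a clique of size 4), so at least 4 colors are needed.
4 colors suffice: color red → {F, H}; color blue → {C, I}; color green → {D, E, G}; color yellow → {A, B}. Every edge joins two different colors.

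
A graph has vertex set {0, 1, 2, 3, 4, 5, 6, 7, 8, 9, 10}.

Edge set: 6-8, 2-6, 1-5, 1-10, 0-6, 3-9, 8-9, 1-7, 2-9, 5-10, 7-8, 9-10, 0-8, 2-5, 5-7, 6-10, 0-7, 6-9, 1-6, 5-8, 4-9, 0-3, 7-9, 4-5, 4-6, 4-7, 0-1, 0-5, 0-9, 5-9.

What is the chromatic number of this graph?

0, 5, 7, 8, 9 are pairwise adjacent (a clique of size 5), so at least 5 colors are needed.
5 colors suffice: 0=c, 1=a, 2=c, 3=b, 4=c, 5=b, 6=b, 7=d, 8=e, 9=a, 10=c. No two adjacent vertices share a color.

5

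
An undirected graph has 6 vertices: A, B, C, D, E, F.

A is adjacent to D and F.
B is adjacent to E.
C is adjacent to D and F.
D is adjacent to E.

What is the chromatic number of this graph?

C and D are adjacent, so at least 2 colors are needed.
2 colors suffice: color red → {B, D, F}; color blue → {A, C, E}. No two adjacent vertices share a color.

2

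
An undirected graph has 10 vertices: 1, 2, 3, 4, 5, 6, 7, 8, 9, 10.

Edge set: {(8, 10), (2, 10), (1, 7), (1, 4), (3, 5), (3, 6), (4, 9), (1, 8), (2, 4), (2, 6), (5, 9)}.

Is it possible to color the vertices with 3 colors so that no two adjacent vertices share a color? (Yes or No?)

The chromatic number is 3. The cycle 2-4-1-8-10-2 has odd length 5, so it cannot be 2-colored; at least 3 colors are needed.
A valid assignment using 3 colors: 1=red, 2=red, 3=red, 4=blue, 5=blue, 6=blue, 7=blue, 8=green, 9=red, 10=blue.
That is already a proper 3-coloring.

Yes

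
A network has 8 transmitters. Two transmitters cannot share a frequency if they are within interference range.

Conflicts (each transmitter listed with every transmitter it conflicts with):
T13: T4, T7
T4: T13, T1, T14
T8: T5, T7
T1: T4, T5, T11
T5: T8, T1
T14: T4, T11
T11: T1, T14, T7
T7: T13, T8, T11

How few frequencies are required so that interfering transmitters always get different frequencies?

The cycle T11-T7-T13-T4-T14-T11 has odd length 5, so it cannot be 2-colored; at least 3 frequencies are needed.
3 frequencies suffice: frequency 1 → {T4, T5, T7}; frequency 2 → {T13, T8, T11}; frequency 3 → {T1, T14}. Every pair that conflicts lands in different frequencies.

3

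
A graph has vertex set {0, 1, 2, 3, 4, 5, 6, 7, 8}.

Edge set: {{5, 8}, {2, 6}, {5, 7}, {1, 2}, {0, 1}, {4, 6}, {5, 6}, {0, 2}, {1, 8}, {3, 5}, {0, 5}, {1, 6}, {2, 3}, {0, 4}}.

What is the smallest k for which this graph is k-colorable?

3

0, 1, 2 are pairwise adjacent, so at least 3 colors are needed.
One proper 3-coloring: 0=c, 1=b, 2=a, 3=b, 4=a, 5=a, 6=c, 7=b, 8=c. No two adjacent vertices share a color.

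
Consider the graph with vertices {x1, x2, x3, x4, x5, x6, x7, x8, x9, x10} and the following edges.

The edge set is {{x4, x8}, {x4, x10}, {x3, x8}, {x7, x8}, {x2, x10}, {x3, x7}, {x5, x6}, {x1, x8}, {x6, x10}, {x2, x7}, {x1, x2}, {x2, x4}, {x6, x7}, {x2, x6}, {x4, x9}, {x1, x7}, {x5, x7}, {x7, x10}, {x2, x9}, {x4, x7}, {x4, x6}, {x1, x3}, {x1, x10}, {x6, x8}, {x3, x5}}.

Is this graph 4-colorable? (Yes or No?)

No

x2, x4, x6, x7, x10 are mutually adjacent (a clique of size 5), so at least 5 colors are needed.
So 4 colors are not enough.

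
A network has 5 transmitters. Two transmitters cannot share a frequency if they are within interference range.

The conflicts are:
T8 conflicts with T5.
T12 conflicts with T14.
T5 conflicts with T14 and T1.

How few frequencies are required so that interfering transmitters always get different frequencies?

T8 and T5 conflict, so at least 2 frequencies are needed.
2 frequencies suffice: T8=2, T12=1, T5=1, T14=2, T1=2. Every pair that conflicts lands in different frequencies.

2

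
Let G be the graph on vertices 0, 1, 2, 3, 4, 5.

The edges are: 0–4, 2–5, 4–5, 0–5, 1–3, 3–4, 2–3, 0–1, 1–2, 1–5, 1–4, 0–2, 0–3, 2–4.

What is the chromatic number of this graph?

0, 1, 2, 3, 4 form a clique, so at least 5 colors are needed.
A valid assignment using 5 colors: 0=d, 1=c, 2=a, 3=e, 4=b, 5=e. No two adjacent vertices share a color.

5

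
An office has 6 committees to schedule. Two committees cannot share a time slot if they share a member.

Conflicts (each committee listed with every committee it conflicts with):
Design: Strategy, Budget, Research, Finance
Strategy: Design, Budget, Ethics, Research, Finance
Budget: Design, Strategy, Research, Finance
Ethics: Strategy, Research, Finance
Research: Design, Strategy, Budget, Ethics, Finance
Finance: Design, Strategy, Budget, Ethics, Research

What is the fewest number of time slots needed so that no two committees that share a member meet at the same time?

Design, Strategy, Budget, Research, Finance pairwise conflict, so at least 5 time slots are needed.
Using 5 time slots: Design=4, Strategy=3, Budget=5, Ethics=4, Research=1, Finance=2. Every pair that conflicts lands in different time slots.

5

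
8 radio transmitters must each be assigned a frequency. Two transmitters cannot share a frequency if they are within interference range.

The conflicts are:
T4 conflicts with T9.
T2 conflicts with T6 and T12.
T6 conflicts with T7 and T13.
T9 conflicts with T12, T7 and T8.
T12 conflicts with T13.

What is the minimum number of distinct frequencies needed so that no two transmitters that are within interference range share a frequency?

The cycle T2-T12-T9-T7-T6-T2 has odd length 5, so it cannot be 2-colored; at least 3 frequencies are needed.
A valid assignment using 3 frequencies: T4=2, T2=3, T6=1, T9=1, T12=2, T7=2, T8=2, T13=3. Each listed conflict is separated.

3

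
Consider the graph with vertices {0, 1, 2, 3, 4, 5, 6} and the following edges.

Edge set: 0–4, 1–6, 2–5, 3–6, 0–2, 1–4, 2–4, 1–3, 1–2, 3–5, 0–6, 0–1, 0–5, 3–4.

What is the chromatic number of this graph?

4

0, 1, 2, 4 are pairwise adjacent (a clique of size 4), so at least 4 colors are needed.
4 colors suffice: color a → {0, 3}; color b → {1, 5}; color c → {2, 6}; color d → {4}. No two adjacent vertices share a color.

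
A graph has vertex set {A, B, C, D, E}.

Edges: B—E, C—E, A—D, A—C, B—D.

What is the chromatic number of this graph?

3

The cycle A-D-B-E-C-A has odd length 5, so it cannot be 2-colored; at least 3 colors are needed.
3 colors suffice: A=1, B=1, C=3, D=2, E=2. No two adjacent vertices share a color.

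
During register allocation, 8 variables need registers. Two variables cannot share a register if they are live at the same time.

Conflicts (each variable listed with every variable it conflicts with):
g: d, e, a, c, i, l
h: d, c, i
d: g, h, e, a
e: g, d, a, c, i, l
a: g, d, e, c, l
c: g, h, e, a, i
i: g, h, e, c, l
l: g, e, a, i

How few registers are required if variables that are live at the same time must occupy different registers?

4

g, d, e, a are mutually in conflict, so at least 4 registers are needed.
A valid assignment using 4 registers: g=1, h=1, d=4, e=2, a=3, c=4, i=3, l=4. Each listed conflict is separated.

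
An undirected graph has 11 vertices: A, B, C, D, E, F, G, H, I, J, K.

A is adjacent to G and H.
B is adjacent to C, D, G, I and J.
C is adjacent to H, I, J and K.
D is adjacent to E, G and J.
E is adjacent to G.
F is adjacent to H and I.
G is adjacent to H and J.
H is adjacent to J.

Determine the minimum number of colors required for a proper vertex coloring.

B, D, G, J form a clique, so at least 4 colors are needed.
4 colors suffice: color red → {C, F, G}; color blue → {B, E, H, K}; color green → {A, I, J}; color yellow → {D}. Every edge joins two different colors.

4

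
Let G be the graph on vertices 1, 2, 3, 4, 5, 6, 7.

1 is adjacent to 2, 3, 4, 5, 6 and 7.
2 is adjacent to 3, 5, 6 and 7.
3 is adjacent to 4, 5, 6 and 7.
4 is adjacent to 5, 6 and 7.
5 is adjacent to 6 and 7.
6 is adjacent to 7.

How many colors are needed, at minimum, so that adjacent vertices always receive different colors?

1, 2, 3, 5, 6, 7 form a clique, so at least 6 colors are needed.
One proper 6-coloring: 1=d, 2=f, 3=e, 4=f, 5=a, 6=b, 7=c. Each edge has distinct colors on its endpoints.

6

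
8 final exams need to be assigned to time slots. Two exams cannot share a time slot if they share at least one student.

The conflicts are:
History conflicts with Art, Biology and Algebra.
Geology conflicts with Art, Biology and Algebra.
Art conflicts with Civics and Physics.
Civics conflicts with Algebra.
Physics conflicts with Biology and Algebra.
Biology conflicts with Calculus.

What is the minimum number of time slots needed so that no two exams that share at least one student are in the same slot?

Geology and Algebra conflict, so at least 2 time slots are needed.
2 time slots suffice: History=2, Geology=2, Art=1, Civics=2, Physics=2, Biology=1, Algebra=1, Calculus=2. Each listed conflict is separated.

2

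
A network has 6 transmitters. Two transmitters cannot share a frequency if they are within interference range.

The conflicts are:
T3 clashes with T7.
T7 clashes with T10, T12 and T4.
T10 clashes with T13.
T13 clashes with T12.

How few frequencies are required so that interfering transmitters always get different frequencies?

T7 and T12 conflict, so at least 2 frequencies are needed.
2 frequencies suffice: T3=2, T7=1, T10=2, T13=1, T12=2, T4=2. Each listed conflict is separated.

2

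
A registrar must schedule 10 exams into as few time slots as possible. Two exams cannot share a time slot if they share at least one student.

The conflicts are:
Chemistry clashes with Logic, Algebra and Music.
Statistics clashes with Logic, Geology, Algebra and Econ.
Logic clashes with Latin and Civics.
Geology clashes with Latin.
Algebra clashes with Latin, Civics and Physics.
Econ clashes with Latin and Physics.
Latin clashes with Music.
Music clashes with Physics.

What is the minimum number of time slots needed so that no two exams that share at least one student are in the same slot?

2

Chemistry and Algebra conflict, so at least 2 time slots are needed.
A valid assignment using 2 time slots: Chemistry=1, Statistics=1, Logic=2, Geology=2, Algebra=2, Econ=2, Latin=1, Civics=1, Music=2, Physics=1. No two conflicting exams share a time slot.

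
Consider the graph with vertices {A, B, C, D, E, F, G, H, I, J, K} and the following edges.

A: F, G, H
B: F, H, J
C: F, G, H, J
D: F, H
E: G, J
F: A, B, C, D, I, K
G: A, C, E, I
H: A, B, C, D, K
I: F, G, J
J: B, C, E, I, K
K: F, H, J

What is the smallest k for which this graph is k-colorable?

2

D and H are adjacent, so at least 2 colors are needed.
A valid assignment using 2 colors: A=blue, B=blue, C=blue, D=blue, E=blue, F=red, G=red, H=red, I=blue, J=red, K=blue. No two adjacent vertices share a color.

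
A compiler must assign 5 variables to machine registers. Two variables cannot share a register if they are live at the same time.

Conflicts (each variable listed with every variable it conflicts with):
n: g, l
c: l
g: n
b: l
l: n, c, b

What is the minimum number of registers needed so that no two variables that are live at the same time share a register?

b and l conflict, so at least 2 registers are needed.
2 registers suffice: register 1 → {g, l}; register 2 → {n, c, b}. No two conflicting variables share a register.

2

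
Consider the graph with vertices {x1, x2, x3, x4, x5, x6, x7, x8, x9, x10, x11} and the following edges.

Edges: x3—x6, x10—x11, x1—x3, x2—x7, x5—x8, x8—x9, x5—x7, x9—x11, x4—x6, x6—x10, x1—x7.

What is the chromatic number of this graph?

3

The cycle x6-x3-x1-x7-x5-x8-x9-x11-x10-x6 has odd length 9, so it cannot be 2-colored; at least 3 colors are needed.
3 colors suffice: color 1 → {x6, x7, x9}; color 2 → {x2, x3, x4, x5, x10}; color 3 → {x1, x8, x11}. Every edge joins two different colors.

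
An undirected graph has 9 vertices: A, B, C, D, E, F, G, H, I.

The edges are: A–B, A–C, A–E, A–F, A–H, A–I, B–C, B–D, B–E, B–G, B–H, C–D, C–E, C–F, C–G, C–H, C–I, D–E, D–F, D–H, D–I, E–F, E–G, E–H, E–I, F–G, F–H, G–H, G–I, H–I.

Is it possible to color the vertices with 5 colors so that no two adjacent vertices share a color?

The chromatic number is 5. C, E, F, G, H are pairwise adjacent (a clique of size 5), so at least 5 colors are needed.
5 colors suffice: A=5, B=4, C=1, D=5, E=2, F=4, G=5, H=3, I=4.
That is already a proper 5-coloring.

Yes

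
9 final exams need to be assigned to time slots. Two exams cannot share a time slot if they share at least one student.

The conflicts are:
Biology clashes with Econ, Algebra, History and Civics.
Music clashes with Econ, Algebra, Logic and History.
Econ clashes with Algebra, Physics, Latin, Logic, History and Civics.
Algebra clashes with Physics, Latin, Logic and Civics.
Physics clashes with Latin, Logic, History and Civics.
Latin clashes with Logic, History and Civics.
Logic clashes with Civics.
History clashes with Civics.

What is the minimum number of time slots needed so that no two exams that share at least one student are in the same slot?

Econ, Algebra, Physics, Latin, Logic, Civics all conflict with each other, so at least 6 time slots are needed.
6 time slots suffice: time slot 1 → {Econ}; time slot 2 → {Music, Civics}; time slot 3 → {Algebra, History}; time slot 4 → {Biology, Latin}; time slot 5 → {Logic}; time slot 6 → {Physics}. No two conflicting exams share a time slot.

6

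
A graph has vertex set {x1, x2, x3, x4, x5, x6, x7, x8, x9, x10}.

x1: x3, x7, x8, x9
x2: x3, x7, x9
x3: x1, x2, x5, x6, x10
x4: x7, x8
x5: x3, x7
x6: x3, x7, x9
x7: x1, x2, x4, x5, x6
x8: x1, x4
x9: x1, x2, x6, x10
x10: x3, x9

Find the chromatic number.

x4 and x8 are adjacent, so at least 2 colors are needed.
2 colors suffice: color 1 → {x3, x7, x8, x9}; color 2 → {x1, x2, x4, x5, x6, x10}. No two adjacent vertices share a color.

2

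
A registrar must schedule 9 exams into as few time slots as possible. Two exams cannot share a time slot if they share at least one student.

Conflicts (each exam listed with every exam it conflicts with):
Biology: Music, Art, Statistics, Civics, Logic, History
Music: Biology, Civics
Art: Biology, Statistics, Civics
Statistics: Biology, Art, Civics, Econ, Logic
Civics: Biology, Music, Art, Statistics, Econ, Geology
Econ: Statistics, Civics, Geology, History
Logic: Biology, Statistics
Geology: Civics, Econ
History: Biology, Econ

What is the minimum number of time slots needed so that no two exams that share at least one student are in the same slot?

Biology, Art, Statistics, Civics are mutually in conflict, so at least 4 time slots are needed.
A valid assignment using 4 time slots: Biology=1, Music=3, Art=4, Statistics=3, Civics=2, Econ=1, Logic=2, Geology=3, History=2. No two conflicting exams share a time slot.

4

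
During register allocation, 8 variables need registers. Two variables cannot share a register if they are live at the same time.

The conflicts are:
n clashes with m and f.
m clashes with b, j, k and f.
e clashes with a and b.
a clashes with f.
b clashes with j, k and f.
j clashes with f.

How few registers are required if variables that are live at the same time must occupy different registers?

4

m, b, j, f are mutually in conflict, so at least 4 registers are needed.
Using 4 registers: n=3, m=2, e=1, a=2, b=3, j=4, k=1, f=1. No two conflicting variables share a register.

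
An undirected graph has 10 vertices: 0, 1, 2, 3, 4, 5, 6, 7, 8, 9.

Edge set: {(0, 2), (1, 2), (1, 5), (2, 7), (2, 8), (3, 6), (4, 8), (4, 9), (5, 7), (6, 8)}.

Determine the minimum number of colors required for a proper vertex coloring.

2 and 7 are adjacent, so at least 2 colors are needed.
A valid assignment using 2 colors: 0=blue, 1=blue, 2=red, 3=blue, 4=red, 5=red, 6=red, 7=blue, 8=blue, 9=blue. No two adjacent vertices share a color.

2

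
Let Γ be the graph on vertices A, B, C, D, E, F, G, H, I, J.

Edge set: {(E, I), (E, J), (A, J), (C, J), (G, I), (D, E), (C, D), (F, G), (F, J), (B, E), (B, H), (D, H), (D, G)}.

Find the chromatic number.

The cycle D-G-F-J-C-D has odd length 5, so it cannot be 2-colored; at least 3 colors are needed.
One proper 3-coloring: A=1, B=2, C=1, D=2, E=1, F=3, G=1, H=1, I=2, J=2. Each edge has distinct colors on its endpoints.

3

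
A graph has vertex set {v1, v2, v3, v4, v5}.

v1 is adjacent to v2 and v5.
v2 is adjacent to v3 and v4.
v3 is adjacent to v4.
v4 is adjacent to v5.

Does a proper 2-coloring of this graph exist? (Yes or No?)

No

v2, v3, v4 are pairwise adjacent, so at least 3 colors are needed.
So 2 colors are not enough.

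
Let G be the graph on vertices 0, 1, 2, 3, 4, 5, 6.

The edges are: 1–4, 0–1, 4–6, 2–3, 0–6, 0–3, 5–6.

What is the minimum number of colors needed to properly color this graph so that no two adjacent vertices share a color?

2

5 and 6 are adjacent, so at least 2 colors are needed.
A valid assignment using 2 colors: 0=b, 1=a, 2=b, 3=a, 4=b, 5=b, 6=a. No two adjacent vertices share a color.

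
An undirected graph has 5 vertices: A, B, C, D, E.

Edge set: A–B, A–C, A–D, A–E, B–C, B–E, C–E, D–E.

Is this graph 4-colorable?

Yes

The chromatic number is 4. A, B, C, E form a clique, so at least 4 colors are needed.
One proper 4-coloring: A=red, B=yellow, C=green, D=green, E=blue.
That is already a proper 4-coloring.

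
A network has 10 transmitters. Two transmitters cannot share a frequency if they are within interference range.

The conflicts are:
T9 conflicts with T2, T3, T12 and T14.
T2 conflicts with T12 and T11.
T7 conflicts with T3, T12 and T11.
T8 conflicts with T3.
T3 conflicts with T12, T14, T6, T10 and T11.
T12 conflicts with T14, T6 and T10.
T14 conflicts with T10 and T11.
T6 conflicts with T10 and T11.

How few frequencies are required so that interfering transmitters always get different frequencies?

T3, T12, T6, T10 pairwise conflict, so at least 4 frequencies are needed.
4 frequencies suffice: frequency 1 → {T2, T3}; frequency 2 → {T8, T12, T11}; frequency 3 → {T7, T14, T6}; frequency 4 → {T9, T10}. No two conflicting transmitters share a frequency.

4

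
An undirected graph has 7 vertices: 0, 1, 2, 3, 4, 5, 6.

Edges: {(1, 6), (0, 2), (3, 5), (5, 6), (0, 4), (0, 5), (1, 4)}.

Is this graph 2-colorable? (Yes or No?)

The cycle 1-4-0-5-6-1 has odd length 5, so it cannot be 2-colored; at least 3 colors are needed.
So 2 colors are not enough.

No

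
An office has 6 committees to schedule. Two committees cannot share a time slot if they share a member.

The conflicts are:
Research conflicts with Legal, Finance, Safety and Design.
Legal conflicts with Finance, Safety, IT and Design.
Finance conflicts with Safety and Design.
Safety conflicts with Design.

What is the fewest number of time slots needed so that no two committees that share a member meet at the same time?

5

Research, Legal, Finance, Safety, Design are mutually in conflict, so at least 5 time slots are needed.
Using 5 time slots: Research=2, Legal=1, Finance=4, Safety=3, IT=2, Design=5. Each listed conflict is separated.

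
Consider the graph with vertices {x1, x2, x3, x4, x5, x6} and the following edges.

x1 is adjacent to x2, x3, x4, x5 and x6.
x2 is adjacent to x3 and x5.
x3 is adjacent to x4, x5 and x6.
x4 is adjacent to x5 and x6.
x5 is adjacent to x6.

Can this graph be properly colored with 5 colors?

The chromatic number is 5. x1, x3, x4, x5, x6 form a clique, so at least 5 colors are needed.
5 colors suffice: x1=3, x2=4, x3=1, x4=5, x5=2, x6=4.
That is already a proper 5-coloring.

Yes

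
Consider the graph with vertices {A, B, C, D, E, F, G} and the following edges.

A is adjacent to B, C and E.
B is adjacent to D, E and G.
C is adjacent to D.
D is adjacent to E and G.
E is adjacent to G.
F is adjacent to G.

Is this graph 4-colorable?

The chromatic number is 4. B, D, E, G are pairwise adjacent (a clique of size 4), so at least 4 colors are needed.
4 colors suffice: color red → {A, D, F}; color blue → {C, G}; color green → {E}; color yellow → {B}.
That is already a proper 4-coloring.

Yes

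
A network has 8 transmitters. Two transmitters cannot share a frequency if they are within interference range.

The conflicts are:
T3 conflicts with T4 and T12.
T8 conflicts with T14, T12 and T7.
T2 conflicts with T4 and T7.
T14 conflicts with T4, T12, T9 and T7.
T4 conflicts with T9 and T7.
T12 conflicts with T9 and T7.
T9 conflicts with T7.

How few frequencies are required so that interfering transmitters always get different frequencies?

T14, T4, T9, T7 pairwise conflict, so at least 4 frequencies are needed.
4 frequencies suffice: frequency 1 → {T3, T7}; frequency 2 → {T4, T12}; frequency 3 → {T2, T14}; frequency 4 → {T8, T9}. Each listed conflict is separated.

4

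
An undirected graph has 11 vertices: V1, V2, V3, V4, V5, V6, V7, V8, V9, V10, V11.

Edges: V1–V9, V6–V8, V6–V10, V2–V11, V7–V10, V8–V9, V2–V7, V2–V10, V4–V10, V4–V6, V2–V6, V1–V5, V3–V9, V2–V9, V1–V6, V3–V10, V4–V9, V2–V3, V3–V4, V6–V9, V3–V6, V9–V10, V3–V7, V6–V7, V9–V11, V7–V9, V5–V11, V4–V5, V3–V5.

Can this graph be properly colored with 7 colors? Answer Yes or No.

Yes

The chromatic number is 6. V2, V3, V6, V7, V9, V10 are pairwise adjacent (a clique of size 6), so at least 6 colors are needed.
6 colors suffice: color 1 → {V5, V9}; color 2 → {V6, V11}; color 3 → {V1, V3, V8}; color 4 → {V2, V4}; color 5 → {V10}; color 6 → {V7}.
Since 7 ≥ 6, a proper 7-coloring certainly exists.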